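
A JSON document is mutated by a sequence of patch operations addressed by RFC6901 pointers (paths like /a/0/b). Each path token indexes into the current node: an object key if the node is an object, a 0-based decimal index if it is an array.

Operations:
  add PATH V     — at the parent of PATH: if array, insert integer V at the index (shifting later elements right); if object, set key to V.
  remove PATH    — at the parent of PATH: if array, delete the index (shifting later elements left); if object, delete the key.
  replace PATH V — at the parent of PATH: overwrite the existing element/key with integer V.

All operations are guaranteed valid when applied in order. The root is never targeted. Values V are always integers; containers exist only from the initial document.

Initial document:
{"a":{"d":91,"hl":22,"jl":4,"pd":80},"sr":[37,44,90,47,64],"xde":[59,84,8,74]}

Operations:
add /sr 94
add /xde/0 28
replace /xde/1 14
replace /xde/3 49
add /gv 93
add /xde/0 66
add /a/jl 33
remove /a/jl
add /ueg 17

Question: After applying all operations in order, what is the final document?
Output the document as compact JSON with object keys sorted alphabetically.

After op 1 (add /sr 94): {"a":{"d":91,"hl":22,"jl":4,"pd":80},"sr":94,"xde":[59,84,8,74]}
After op 2 (add /xde/0 28): {"a":{"d":91,"hl":22,"jl":4,"pd":80},"sr":94,"xde":[28,59,84,8,74]}
After op 3 (replace /xde/1 14): {"a":{"d":91,"hl":22,"jl":4,"pd":80},"sr":94,"xde":[28,14,84,8,74]}
After op 4 (replace /xde/3 49): {"a":{"d":91,"hl":22,"jl":4,"pd":80},"sr":94,"xde":[28,14,84,49,74]}
After op 5 (add /gv 93): {"a":{"d":91,"hl":22,"jl":4,"pd":80},"gv":93,"sr":94,"xde":[28,14,84,49,74]}
After op 6 (add /xde/0 66): {"a":{"d":91,"hl":22,"jl":4,"pd":80},"gv":93,"sr":94,"xde":[66,28,14,84,49,74]}
After op 7 (add /a/jl 33): {"a":{"d":91,"hl":22,"jl":33,"pd":80},"gv":93,"sr":94,"xde":[66,28,14,84,49,74]}
After op 8 (remove /a/jl): {"a":{"d":91,"hl":22,"pd":80},"gv":93,"sr":94,"xde":[66,28,14,84,49,74]}
After op 9 (add /ueg 17): {"a":{"d":91,"hl":22,"pd":80},"gv":93,"sr":94,"ueg":17,"xde":[66,28,14,84,49,74]}

Answer: {"a":{"d":91,"hl":22,"pd":80},"gv":93,"sr":94,"ueg":17,"xde":[66,28,14,84,49,74]}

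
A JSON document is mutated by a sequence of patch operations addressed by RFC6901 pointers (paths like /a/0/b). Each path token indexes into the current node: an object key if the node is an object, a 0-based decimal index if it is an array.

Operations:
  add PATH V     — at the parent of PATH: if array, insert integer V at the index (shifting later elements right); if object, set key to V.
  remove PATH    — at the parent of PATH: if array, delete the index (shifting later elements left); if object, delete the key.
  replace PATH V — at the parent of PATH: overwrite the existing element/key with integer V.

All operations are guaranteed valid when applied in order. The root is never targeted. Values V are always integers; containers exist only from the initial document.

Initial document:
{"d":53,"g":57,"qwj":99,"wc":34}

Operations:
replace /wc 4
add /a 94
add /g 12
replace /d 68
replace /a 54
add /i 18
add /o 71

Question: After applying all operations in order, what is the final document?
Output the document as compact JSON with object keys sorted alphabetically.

Answer: {"a":54,"d":68,"g":12,"i":18,"o":71,"qwj":99,"wc":4}

Derivation:
After op 1 (replace /wc 4): {"d":53,"g":57,"qwj":99,"wc":4}
After op 2 (add /a 94): {"a":94,"d":53,"g":57,"qwj":99,"wc":4}
After op 3 (add /g 12): {"a":94,"d":53,"g":12,"qwj":99,"wc":4}
After op 4 (replace /d 68): {"a":94,"d":68,"g":12,"qwj":99,"wc":4}
After op 5 (replace /a 54): {"a":54,"d":68,"g":12,"qwj":99,"wc":4}
After op 6 (add /i 18): {"a":54,"d":68,"g":12,"i":18,"qwj":99,"wc":4}
After op 7 (add /o 71): {"a":54,"d":68,"g":12,"i":18,"o":71,"qwj":99,"wc":4}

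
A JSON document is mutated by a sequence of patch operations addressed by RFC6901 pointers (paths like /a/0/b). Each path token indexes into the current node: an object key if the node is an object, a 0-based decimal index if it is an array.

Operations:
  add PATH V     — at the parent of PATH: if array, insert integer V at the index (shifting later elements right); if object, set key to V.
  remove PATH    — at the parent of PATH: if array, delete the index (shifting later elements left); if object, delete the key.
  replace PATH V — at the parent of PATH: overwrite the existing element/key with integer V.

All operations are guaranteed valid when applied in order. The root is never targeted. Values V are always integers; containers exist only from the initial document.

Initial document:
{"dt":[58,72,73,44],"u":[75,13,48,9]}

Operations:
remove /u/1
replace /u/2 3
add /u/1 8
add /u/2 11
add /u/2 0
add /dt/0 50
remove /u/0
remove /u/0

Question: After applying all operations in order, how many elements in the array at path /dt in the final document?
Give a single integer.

Answer: 5

Derivation:
After op 1 (remove /u/1): {"dt":[58,72,73,44],"u":[75,48,9]}
After op 2 (replace /u/2 3): {"dt":[58,72,73,44],"u":[75,48,3]}
After op 3 (add /u/1 8): {"dt":[58,72,73,44],"u":[75,8,48,3]}
After op 4 (add /u/2 11): {"dt":[58,72,73,44],"u":[75,8,11,48,3]}
After op 5 (add /u/2 0): {"dt":[58,72,73,44],"u":[75,8,0,11,48,3]}
After op 6 (add /dt/0 50): {"dt":[50,58,72,73,44],"u":[75,8,0,11,48,3]}
After op 7 (remove /u/0): {"dt":[50,58,72,73,44],"u":[8,0,11,48,3]}
After op 8 (remove /u/0): {"dt":[50,58,72,73,44],"u":[0,11,48,3]}
Size at path /dt: 5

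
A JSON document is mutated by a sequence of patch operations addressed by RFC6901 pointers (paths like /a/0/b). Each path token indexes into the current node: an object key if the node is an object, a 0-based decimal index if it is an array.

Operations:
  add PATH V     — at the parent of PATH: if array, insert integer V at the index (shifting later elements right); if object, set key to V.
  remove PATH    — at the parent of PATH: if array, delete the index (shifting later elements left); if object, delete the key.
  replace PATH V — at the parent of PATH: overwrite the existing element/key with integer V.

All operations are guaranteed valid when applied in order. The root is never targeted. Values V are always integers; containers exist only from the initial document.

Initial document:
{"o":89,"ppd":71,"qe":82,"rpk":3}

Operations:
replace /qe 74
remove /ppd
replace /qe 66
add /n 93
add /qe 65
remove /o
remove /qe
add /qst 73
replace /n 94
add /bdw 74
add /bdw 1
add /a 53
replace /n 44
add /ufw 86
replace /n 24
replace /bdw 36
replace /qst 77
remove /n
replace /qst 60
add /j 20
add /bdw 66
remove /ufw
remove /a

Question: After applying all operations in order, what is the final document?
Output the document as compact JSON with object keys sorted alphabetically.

Answer: {"bdw":66,"j":20,"qst":60,"rpk":3}

Derivation:
After op 1 (replace /qe 74): {"o":89,"ppd":71,"qe":74,"rpk":3}
After op 2 (remove /ppd): {"o":89,"qe":74,"rpk":3}
After op 3 (replace /qe 66): {"o":89,"qe":66,"rpk":3}
After op 4 (add /n 93): {"n":93,"o":89,"qe":66,"rpk":3}
After op 5 (add /qe 65): {"n":93,"o":89,"qe":65,"rpk":3}
After op 6 (remove /o): {"n":93,"qe":65,"rpk":3}
After op 7 (remove /qe): {"n":93,"rpk":3}
After op 8 (add /qst 73): {"n":93,"qst":73,"rpk":3}
After op 9 (replace /n 94): {"n":94,"qst":73,"rpk":3}
After op 10 (add /bdw 74): {"bdw":74,"n":94,"qst":73,"rpk":3}
After op 11 (add /bdw 1): {"bdw":1,"n":94,"qst":73,"rpk":3}
After op 12 (add /a 53): {"a":53,"bdw":1,"n":94,"qst":73,"rpk":3}
After op 13 (replace /n 44): {"a":53,"bdw":1,"n":44,"qst":73,"rpk":3}
After op 14 (add /ufw 86): {"a":53,"bdw":1,"n":44,"qst":73,"rpk":3,"ufw":86}
After op 15 (replace /n 24): {"a":53,"bdw":1,"n":24,"qst":73,"rpk":3,"ufw":86}
After op 16 (replace /bdw 36): {"a":53,"bdw":36,"n":24,"qst":73,"rpk":3,"ufw":86}
After op 17 (replace /qst 77): {"a":53,"bdw":36,"n":24,"qst":77,"rpk":3,"ufw":86}
After op 18 (remove /n): {"a":53,"bdw":36,"qst":77,"rpk":3,"ufw":86}
After op 19 (replace /qst 60): {"a":53,"bdw":36,"qst":60,"rpk":3,"ufw":86}
After op 20 (add /j 20): {"a":53,"bdw":36,"j":20,"qst":60,"rpk":3,"ufw":86}
After op 21 (add /bdw 66): {"a":53,"bdw":66,"j":20,"qst":60,"rpk":3,"ufw":86}
After op 22 (remove /ufw): {"a":53,"bdw":66,"j":20,"qst":60,"rpk":3}
After op 23 (remove /a): {"bdw":66,"j":20,"qst":60,"rpk":3}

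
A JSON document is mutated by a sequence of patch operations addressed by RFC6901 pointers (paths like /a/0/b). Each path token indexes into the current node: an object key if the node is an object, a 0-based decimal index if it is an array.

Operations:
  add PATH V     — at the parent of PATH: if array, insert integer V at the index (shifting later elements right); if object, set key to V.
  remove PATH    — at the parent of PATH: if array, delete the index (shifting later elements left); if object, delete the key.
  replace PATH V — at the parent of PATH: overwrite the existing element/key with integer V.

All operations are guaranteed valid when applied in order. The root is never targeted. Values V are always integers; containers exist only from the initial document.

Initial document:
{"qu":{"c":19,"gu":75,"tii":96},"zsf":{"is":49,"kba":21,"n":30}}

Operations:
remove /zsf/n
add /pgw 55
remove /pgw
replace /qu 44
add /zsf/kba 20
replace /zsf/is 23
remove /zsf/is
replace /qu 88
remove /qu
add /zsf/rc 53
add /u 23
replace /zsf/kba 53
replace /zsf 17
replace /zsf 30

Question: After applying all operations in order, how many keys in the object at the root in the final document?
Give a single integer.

Answer: 2

Derivation:
After op 1 (remove /zsf/n): {"qu":{"c":19,"gu":75,"tii":96},"zsf":{"is":49,"kba":21}}
After op 2 (add /pgw 55): {"pgw":55,"qu":{"c":19,"gu":75,"tii":96},"zsf":{"is":49,"kba":21}}
After op 3 (remove /pgw): {"qu":{"c":19,"gu":75,"tii":96},"zsf":{"is":49,"kba":21}}
After op 4 (replace /qu 44): {"qu":44,"zsf":{"is":49,"kba":21}}
After op 5 (add /zsf/kba 20): {"qu":44,"zsf":{"is":49,"kba":20}}
After op 6 (replace /zsf/is 23): {"qu":44,"zsf":{"is":23,"kba":20}}
After op 7 (remove /zsf/is): {"qu":44,"zsf":{"kba":20}}
After op 8 (replace /qu 88): {"qu":88,"zsf":{"kba":20}}
After op 9 (remove /qu): {"zsf":{"kba":20}}
After op 10 (add /zsf/rc 53): {"zsf":{"kba":20,"rc":53}}
After op 11 (add /u 23): {"u":23,"zsf":{"kba":20,"rc":53}}
After op 12 (replace /zsf/kba 53): {"u":23,"zsf":{"kba":53,"rc":53}}
After op 13 (replace /zsf 17): {"u":23,"zsf":17}
After op 14 (replace /zsf 30): {"u":23,"zsf":30}
Size at the root: 2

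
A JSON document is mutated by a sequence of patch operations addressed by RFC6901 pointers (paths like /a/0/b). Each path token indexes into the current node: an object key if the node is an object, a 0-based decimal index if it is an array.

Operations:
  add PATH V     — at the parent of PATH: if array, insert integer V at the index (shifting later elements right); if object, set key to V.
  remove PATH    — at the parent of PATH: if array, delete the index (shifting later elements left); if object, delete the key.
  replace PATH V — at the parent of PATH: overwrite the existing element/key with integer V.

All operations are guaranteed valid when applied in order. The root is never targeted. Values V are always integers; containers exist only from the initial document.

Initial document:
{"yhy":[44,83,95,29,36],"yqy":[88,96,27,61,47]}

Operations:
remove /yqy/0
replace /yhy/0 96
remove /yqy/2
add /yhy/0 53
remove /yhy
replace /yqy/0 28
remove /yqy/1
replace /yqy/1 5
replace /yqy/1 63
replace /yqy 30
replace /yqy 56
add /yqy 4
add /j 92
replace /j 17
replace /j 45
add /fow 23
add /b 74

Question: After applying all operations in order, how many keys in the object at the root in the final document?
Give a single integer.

Answer: 4

Derivation:
After op 1 (remove /yqy/0): {"yhy":[44,83,95,29,36],"yqy":[96,27,61,47]}
After op 2 (replace /yhy/0 96): {"yhy":[96,83,95,29,36],"yqy":[96,27,61,47]}
After op 3 (remove /yqy/2): {"yhy":[96,83,95,29,36],"yqy":[96,27,47]}
After op 4 (add /yhy/0 53): {"yhy":[53,96,83,95,29,36],"yqy":[96,27,47]}
After op 5 (remove /yhy): {"yqy":[96,27,47]}
After op 6 (replace /yqy/0 28): {"yqy":[28,27,47]}
After op 7 (remove /yqy/1): {"yqy":[28,47]}
After op 8 (replace /yqy/1 5): {"yqy":[28,5]}
After op 9 (replace /yqy/1 63): {"yqy":[28,63]}
After op 10 (replace /yqy 30): {"yqy":30}
After op 11 (replace /yqy 56): {"yqy":56}
After op 12 (add /yqy 4): {"yqy":4}
After op 13 (add /j 92): {"j":92,"yqy":4}
After op 14 (replace /j 17): {"j":17,"yqy":4}
After op 15 (replace /j 45): {"j":45,"yqy":4}
After op 16 (add /fow 23): {"fow":23,"j":45,"yqy":4}
After op 17 (add /b 74): {"b":74,"fow":23,"j":45,"yqy":4}
Size at the root: 4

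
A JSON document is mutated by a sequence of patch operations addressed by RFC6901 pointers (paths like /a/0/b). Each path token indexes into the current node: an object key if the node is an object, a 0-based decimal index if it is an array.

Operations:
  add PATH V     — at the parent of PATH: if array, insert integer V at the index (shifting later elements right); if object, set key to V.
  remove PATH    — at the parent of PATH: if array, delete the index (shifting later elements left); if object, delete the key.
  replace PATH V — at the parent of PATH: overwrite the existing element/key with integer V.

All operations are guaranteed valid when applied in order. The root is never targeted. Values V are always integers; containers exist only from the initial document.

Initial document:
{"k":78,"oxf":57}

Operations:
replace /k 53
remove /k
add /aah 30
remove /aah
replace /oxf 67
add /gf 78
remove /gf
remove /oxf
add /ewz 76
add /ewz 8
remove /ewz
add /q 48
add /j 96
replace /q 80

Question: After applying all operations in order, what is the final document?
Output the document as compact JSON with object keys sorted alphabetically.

Answer: {"j":96,"q":80}

Derivation:
After op 1 (replace /k 53): {"k":53,"oxf":57}
After op 2 (remove /k): {"oxf":57}
After op 3 (add /aah 30): {"aah":30,"oxf":57}
After op 4 (remove /aah): {"oxf":57}
After op 5 (replace /oxf 67): {"oxf":67}
After op 6 (add /gf 78): {"gf":78,"oxf":67}
After op 7 (remove /gf): {"oxf":67}
After op 8 (remove /oxf): {}
After op 9 (add /ewz 76): {"ewz":76}
After op 10 (add /ewz 8): {"ewz":8}
After op 11 (remove /ewz): {}
After op 12 (add /q 48): {"q":48}
After op 13 (add /j 96): {"j":96,"q":48}
After op 14 (replace /q 80): {"j":96,"q":80}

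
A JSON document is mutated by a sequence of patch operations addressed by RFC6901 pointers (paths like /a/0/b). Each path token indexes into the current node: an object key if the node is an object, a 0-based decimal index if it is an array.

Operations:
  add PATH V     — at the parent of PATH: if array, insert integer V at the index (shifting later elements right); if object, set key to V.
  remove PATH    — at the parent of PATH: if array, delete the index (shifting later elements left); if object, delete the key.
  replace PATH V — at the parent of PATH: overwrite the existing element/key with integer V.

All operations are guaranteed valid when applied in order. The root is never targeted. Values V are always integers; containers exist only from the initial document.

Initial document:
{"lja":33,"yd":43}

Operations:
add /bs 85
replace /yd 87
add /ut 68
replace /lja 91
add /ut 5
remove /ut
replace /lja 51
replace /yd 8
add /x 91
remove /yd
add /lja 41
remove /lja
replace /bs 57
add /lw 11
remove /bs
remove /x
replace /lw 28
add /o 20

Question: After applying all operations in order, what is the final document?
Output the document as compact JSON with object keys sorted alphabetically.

After op 1 (add /bs 85): {"bs":85,"lja":33,"yd":43}
After op 2 (replace /yd 87): {"bs":85,"lja":33,"yd":87}
After op 3 (add /ut 68): {"bs":85,"lja":33,"ut":68,"yd":87}
After op 4 (replace /lja 91): {"bs":85,"lja":91,"ut":68,"yd":87}
After op 5 (add /ut 5): {"bs":85,"lja":91,"ut":5,"yd":87}
After op 6 (remove /ut): {"bs":85,"lja":91,"yd":87}
After op 7 (replace /lja 51): {"bs":85,"lja":51,"yd":87}
After op 8 (replace /yd 8): {"bs":85,"lja":51,"yd":8}
After op 9 (add /x 91): {"bs":85,"lja":51,"x":91,"yd":8}
After op 10 (remove /yd): {"bs":85,"lja":51,"x":91}
After op 11 (add /lja 41): {"bs":85,"lja":41,"x":91}
After op 12 (remove /lja): {"bs":85,"x":91}
After op 13 (replace /bs 57): {"bs":57,"x":91}
After op 14 (add /lw 11): {"bs":57,"lw":11,"x":91}
After op 15 (remove /bs): {"lw":11,"x":91}
After op 16 (remove /x): {"lw":11}
After op 17 (replace /lw 28): {"lw":28}
After op 18 (add /o 20): {"lw":28,"o":20}

Answer: {"lw":28,"o":20}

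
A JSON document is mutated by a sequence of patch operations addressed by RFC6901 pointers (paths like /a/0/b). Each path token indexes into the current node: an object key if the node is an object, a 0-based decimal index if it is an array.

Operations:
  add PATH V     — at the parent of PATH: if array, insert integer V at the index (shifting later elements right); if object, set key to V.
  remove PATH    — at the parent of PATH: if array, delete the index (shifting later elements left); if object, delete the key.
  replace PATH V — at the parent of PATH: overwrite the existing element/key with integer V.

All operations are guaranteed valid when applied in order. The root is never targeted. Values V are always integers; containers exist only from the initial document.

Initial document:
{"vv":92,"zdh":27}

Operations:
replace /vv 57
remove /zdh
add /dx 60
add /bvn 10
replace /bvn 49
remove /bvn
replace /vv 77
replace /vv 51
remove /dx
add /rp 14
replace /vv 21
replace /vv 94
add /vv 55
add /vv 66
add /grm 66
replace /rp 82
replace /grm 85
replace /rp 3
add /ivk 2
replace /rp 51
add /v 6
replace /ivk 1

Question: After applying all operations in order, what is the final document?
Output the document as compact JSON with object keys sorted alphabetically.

After op 1 (replace /vv 57): {"vv":57,"zdh":27}
After op 2 (remove /zdh): {"vv":57}
After op 3 (add /dx 60): {"dx":60,"vv":57}
After op 4 (add /bvn 10): {"bvn":10,"dx":60,"vv":57}
After op 5 (replace /bvn 49): {"bvn":49,"dx":60,"vv":57}
After op 6 (remove /bvn): {"dx":60,"vv":57}
After op 7 (replace /vv 77): {"dx":60,"vv":77}
After op 8 (replace /vv 51): {"dx":60,"vv":51}
After op 9 (remove /dx): {"vv":51}
After op 10 (add /rp 14): {"rp":14,"vv":51}
After op 11 (replace /vv 21): {"rp":14,"vv":21}
After op 12 (replace /vv 94): {"rp":14,"vv":94}
After op 13 (add /vv 55): {"rp":14,"vv":55}
After op 14 (add /vv 66): {"rp":14,"vv":66}
After op 15 (add /grm 66): {"grm":66,"rp":14,"vv":66}
After op 16 (replace /rp 82): {"grm":66,"rp":82,"vv":66}
After op 17 (replace /grm 85): {"grm":85,"rp":82,"vv":66}
After op 18 (replace /rp 3): {"grm":85,"rp":3,"vv":66}
After op 19 (add /ivk 2): {"grm":85,"ivk":2,"rp":3,"vv":66}
After op 20 (replace /rp 51): {"grm":85,"ivk":2,"rp":51,"vv":66}
After op 21 (add /v 6): {"grm":85,"ivk":2,"rp":51,"v":6,"vv":66}
After op 22 (replace /ivk 1): {"grm":85,"ivk":1,"rp":51,"v":6,"vv":66}

Answer: {"grm":85,"ivk":1,"rp":51,"v":6,"vv":66}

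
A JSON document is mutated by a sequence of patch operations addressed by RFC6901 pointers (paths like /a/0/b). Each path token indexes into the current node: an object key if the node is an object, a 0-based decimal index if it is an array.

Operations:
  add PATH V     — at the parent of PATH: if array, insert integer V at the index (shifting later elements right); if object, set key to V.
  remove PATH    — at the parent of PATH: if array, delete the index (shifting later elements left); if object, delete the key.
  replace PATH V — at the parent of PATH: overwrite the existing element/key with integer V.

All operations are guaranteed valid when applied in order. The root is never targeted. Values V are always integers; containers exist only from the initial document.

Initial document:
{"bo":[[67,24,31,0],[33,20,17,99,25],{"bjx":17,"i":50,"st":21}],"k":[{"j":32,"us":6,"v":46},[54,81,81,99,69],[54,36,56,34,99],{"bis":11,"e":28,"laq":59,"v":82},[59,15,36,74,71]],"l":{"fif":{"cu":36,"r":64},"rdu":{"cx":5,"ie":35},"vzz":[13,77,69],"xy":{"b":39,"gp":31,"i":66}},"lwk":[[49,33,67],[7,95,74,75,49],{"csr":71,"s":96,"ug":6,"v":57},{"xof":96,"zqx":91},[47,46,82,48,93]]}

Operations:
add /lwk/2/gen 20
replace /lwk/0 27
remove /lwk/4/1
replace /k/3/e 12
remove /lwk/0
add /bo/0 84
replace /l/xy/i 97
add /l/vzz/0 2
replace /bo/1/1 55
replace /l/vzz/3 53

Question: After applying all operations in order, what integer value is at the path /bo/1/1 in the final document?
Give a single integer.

After op 1 (add /lwk/2/gen 20): {"bo":[[67,24,31,0],[33,20,17,99,25],{"bjx":17,"i":50,"st":21}],"k":[{"j":32,"us":6,"v":46},[54,81,81,99,69],[54,36,56,34,99],{"bis":11,"e":28,"laq":59,"v":82},[59,15,36,74,71]],"l":{"fif":{"cu":36,"r":64},"rdu":{"cx":5,"ie":35},"vzz":[13,77,69],"xy":{"b":39,"gp":31,"i":66}},"lwk":[[49,33,67],[7,95,74,75,49],{"csr":71,"gen":20,"s":96,"ug":6,"v":57},{"xof":96,"zqx":91},[47,46,82,48,93]]}
After op 2 (replace /lwk/0 27): {"bo":[[67,24,31,0],[33,20,17,99,25],{"bjx":17,"i":50,"st":21}],"k":[{"j":32,"us":6,"v":46},[54,81,81,99,69],[54,36,56,34,99],{"bis":11,"e":28,"laq":59,"v":82},[59,15,36,74,71]],"l":{"fif":{"cu":36,"r":64},"rdu":{"cx":5,"ie":35},"vzz":[13,77,69],"xy":{"b":39,"gp":31,"i":66}},"lwk":[27,[7,95,74,75,49],{"csr":71,"gen":20,"s":96,"ug":6,"v":57},{"xof":96,"zqx":91},[47,46,82,48,93]]}
After op 3 (remove /lwk/4/1): {"bo":[[67,24,31,0],[33,20,17,99,25],{"bjx":17,"i":50,"st":21}],"k":[{"j":32,"us":6,"v":46},[54,81,81,99,69],[54,36,56,34,99],{"bis":11,"e":28,"laq":59,"v":82},[59,15,36,74,71]],"l":{"fif":{"cu":36,"r":64},"rdu":{"cx":5,"ie":35},"vzz":[13,77,69],"xy":{"b":39,"gp":31,"i":66}},"lwk":[27,[7,95,74,75,49],{"csr":71,"gen":20,"s":96,"ug":6,"v":57},{"xof":96,"zqx":91},[47,82,48,93]]}
After op 4 (replace /k/3/e 12): {"bo":[[67,24,31,0],[33,20,17,99,25],{"bjx":17,"i":50,"st":21}],"k":[{"j":32,"us":6,"v":46},[54,81,81,99,69],[54,36,56,34,99],{"bis":11,"e":12,"laq":59,"v":82},[59,15,36,74,71]],"l":{"fif":{"cu":36,"r":64},"rdu":{"cx":5,"ie":35},"vzz":[13,77,69],"xy":{"b":39,"gp":31,"i":66}},"lwk":[27,[7,95,74,75,49],{"csr":71,"gen":20,"s":96,"ug":6,"v":57},{"xof":96,"zqx":91},[47,82,48,93]]}
After op 5 (remove /lwk/0): {"bo":[[67,24,31,0],[33,20,17,99,25],{"bjx":17,"i":50,"st":21}],"k":[{"j":32,"us":6,"v":46},[54,81,81,99,69],[54,36,56,34,99],{"bis":11,"e":12,"laq":59,"v":82},[59,15,36,74,71]],"l":{"fif":{"cu":36,"r":64},"rdu":{"cx":5,"ie":35},"vzz":[13,77,69],"xy":{"b":39,"gp":31,"i":66}},"lwk":[[7,95,74,75,49],{"csr":71,"gen":20,"s":96,"ug":6,"v":57},{"xof":96,"zqx":91},[47,82,48,93]]}
After op 6 (add /bo/0 84): {"bo":[84,[67,24,31,0],[33,20,17,99,25],{"bjx":17,"i":50,"st":21}],"k":[{"j":32,"us":6,"v":46},[54,81,81,99,69],[54,36,56,34,99],{"bis":11,"e":12,"laq":59,"v":82},[59,15,36,74,71]],"l":{"fif":{"cu":36,"r":64},"rdu":{"cx":5,"ie":35},"vzz":[13,77,69],"xy":{"b":39,"gp":31,"i":66}},"lwk":[[7,95,74,75,49],{"csr":71,"gen":20,"s":96,"ug":6,"v":57},{"xof":96,"zqx":91},[47,82,48,93]]}
After op 7 (replace /l/xy/i 97): {"bo":[84,[67,24,31,0],[33,20,17,99,25],{"bjx":17,"i":50,"st":21}],"k":[{"j":32,"us":6,"v":46},[54,81,81,99,69],[54,36,56,34,99],{"bis":11,"e":12,"laq":59,"v":82},[59,15,36,74,71]],"l":{"fif":{"cu":36,"r":64},"rdu":{"cx":5,"ie":35},"vzz":[13,77,69],"xy":{"b":39,"gp":31,"i":97}},"lwk":[[7,95,74,75,49],{"csr":71,"gen":20,"s":96,"ug":6,"v":57},{"xof":96,"zqx":91},[47,82,48,93]]}
After op 8 (add /l/vzz/0 2): {"bo":[84,[67,24,31,0],[33,20,17,99,25],{"bjx":17,"i":50,"st":21}],"k":[{"j":32,"us":6,"v":46},[54,81,81,99,69],[54,36,56,34,99],{"bis":11,"e":12,"laq":59,"v":82},[59,15,36,74,71]],"l":{"fif":{"cu":36,"r":64},"rdu":{"cx":5,"ie":35},"vzz":[2,13,77,69],"xy":{"b":39,"gp":31,"i":97}},"lwk":[[7,95,74,75,49],{"csr":71,"gen":20,"s":96,"ug":6,"v":57},{"xof":96,"zqx":91},[47,82,48,93]]}
After op 9 (replace /bo/1/1 55): {"bo":[84,[67,55,31,0],[33,20,17,99,25],{"bjx":17,"i":50,"st":21}],"k":[{"j":32,"us":6,"v":46},[54,81,81,99,69],[54,36,56,34,99],{"bis":11,"e":12,"laq":59,"v":82},[59,15,36,74,71]],"l":{"fif":{"cu":36,"r":64},"rdu":{"cx":5,"ie":35},"vzz":[2,13,77,69],"xy":{"b":39,"gp":31,"i":97}},"lwk":[[7,95,74,75,49],{"csr":71,"gen":20,"s":96,"ug":6,"v":57},{"xof":96,"zqx":91},[47,82,48,93]]}
After op 10 (replace /l/vzz/3 53): {"bo":[84,[67,55,31,0],[33,20,17,99,25],{"bjx":17,"i":50,"st":21}],"k":[{"j":32,"us":6,"v":46},[54,81,81,99,69],[54,36,56,34,99],{"bis":11,"e":12,"laq":59,"v":82},[59,15,36,74,71]],"l":{"fif":{"cu":36,"r":64},"rdu":{"cx":5,"ie":35},"vzz":[2,13,77,53],"xy":{"b":39,"gp":31,"i":97}},"lwk":[[7,95,74,75,49],{"csr":71,"gen":20,"s":96,"ug":6,"v":57},{"xof":96,"zqx":91},[47,82,48,93]]}
Value at /bo/1/1: 55

Answer: 55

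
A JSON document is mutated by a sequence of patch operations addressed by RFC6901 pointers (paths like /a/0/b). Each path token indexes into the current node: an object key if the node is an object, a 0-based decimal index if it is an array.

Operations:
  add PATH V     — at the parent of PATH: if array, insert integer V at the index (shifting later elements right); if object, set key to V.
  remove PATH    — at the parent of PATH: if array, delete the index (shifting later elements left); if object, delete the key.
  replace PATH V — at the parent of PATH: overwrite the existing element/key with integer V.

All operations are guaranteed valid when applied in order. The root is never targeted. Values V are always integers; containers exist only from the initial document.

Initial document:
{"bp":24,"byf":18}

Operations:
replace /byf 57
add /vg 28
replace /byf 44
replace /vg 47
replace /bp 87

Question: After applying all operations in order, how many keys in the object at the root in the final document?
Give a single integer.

Answer: 3

Derivation:
After op 1 (replace /byf 57): {"bp":24,"byf":57}
After op 2 (add /vg 28): {"bp":24,"byf":57,"vg":28}
After op 3 (replace /byf 44): {"bp":24,"byf":44,"vg":28}
After op 4 (replace /vg 47): {"bp":24,"byf":44,"vg":47}
After op 5 (replace /bp 87): {"bp":87,"byf":44,"vg":47}
Size at the root: 3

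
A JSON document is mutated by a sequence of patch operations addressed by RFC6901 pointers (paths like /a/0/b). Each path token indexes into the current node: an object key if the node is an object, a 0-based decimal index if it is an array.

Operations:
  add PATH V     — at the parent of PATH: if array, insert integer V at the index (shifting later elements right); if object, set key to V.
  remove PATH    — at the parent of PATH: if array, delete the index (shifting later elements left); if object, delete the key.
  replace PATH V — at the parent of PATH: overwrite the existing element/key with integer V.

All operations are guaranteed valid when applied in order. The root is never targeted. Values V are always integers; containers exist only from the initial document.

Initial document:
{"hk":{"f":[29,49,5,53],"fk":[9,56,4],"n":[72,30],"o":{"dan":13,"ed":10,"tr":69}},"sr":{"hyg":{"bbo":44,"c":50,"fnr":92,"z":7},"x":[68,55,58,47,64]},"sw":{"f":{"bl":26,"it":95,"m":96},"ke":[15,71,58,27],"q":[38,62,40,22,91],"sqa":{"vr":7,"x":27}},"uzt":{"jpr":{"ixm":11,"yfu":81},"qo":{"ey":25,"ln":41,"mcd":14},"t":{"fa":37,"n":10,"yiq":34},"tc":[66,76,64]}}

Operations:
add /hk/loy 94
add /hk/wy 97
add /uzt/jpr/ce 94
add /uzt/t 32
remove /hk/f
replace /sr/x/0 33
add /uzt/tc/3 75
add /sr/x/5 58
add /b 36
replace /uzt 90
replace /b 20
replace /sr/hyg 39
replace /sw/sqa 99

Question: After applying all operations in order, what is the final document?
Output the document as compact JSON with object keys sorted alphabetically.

After op 1 (add /hk/loy 94): {"hk":{"f":[29,49,5,53],"fk":[9,56,4],"loy":94,"n":[72,30],"o":{"dan":13,"ed":10,"tr":69}},"sr":{"hyg":{"bbo":44,"c":50,"fnr":92,"z":7},"x":[68,55,58,47,64]},"sw":{"f":{"bl":26,"it":95,"m":96},"ke":[15,71,58,27],"q":[38,62,40,22,91],"sqa":{"vr":7,"x":27}},"uzt":{"jpr":{"ixm":11,"yfu":81},"qo":{"ey":25,"ln":41,"mcd":14},"t":{"fa":37,"n":10,"yiq":34},"tc":[66,76,64]}}
After op 2 (add /hk/wy 97): {"hk":{"f":[29,49,5,53],"fk":[9,56,4],"loy":94,"n":[72,30],"o":{"dan":13,"ed":10,"tr":69},"wy":97},"sr":{"hyg":{"bbo":44,"c":50,"fnr":92,"z":7},"x":[68,55,58,47,64]},"sw":{"f":{"bl":26,"it":95,"m":96},"ke":[15,71,58,27],"q":[38,62,40,22,91],"sqa":{"vr":7,"x":27}},"uzt":{"jpr":{"ixm":11,"yfu":81},"qo":{"ey":25,"ln":41,"mcd":14},"t":{"fa":37,"n":10,"yiq":34},"tc":[66,76,64]}}
After op 3 (add /uzt/jpr/ce 94): {"hk":{"f":[29,49,5,53],"fk":[9,56,4],"loy":94,"n":[72,30],"o":{"dan":13,"ed":10,"tr":69},"wy":97},"sr":{"hyg":{"bbo":44,"c":50,"fnr":92,"z":7},"x":[68,55,58,47,64]},"sw":{"f":{"bl":26,"it":95,"m":96},"ke":[15,71,58,27],"q":[38,62,40,22,91],"sqa":{"vr":7,"x":27}},"uzt":{"jpr":{"ce":94,"ixm":11,"yfu":81},"qo":{"ey":25,"ln":41,"mcd":14},"t":{"fa":37,"n":10,"yiq":34},"tc":[66,76,64]}}
After op 4 (add /uzt/t 32): {"hk":{"f":[29,49,5,53],"fk":[9,56,4],"loy":94,"n":[72,30],"o":{"dan":13,"ed":10,"tr":69},"wy":97},"sr":{"hyg":{"bbo":44,"c":50,"fnr":92,"z":7},"x":[68,55,58,47,64]},"sw":{"f":{"bl":26,"it":95,"m":96},"ke":[15,71,58,27],"q":[38,62,40,22,91],"sqa":{"vr":7,"x":27}},"uzt":{"jpr":{"ce":94,"ixm":11,"yfu":81},"qo":{"ey":25,"ln":41,"mcd":14},"t":32,"tc":[66,76,64]}}
After op 5 (remove /hk/f): {"hk":{"fk":[9,56,4],"loy":94,"n":[72,30],"o":{"dan":13,"ed":10,"tr":69},"wy":97},"sr":{"hyg":{"bbo":44,"c":50,"fnr":92,"z":7},"x":[68,55,58,47,64]},"sw":{"f":{"bl":26,"it":95,"m":96},"ke":[15,71,58,27],"q":[38,62,40,22,91],"sqa":{"vr":7,"x":27}},"uzt":{"jpr":{"ce":94,"ixm":11,"yfu":81},"qo":{"ey":25,"ln":41,"mcd":14},"t":32,"tc":[66,76,64]}}
After op 6 (replace /sr/x/0 33): {"hk":{"fk":[9,56,4],"loy":94,"n":[72,30],"o":{"dan":13,"ed":10,"tr":69},"wy":97},"sr":{"hyg":{"bbo":44,"c":50,"fnr":92,"z":7},"x":[33,55,58,47,64]},"sw":{"f":{"bl":26,"it":95,"m":96},"ke":[15,71,58,27],"q":[38,62,40,22,91],"sqa":{"vr":7,"x":27}},"uzt":{"jpr":{"ce":94,"ixm":11,"yfu":81},"qo":{"ey":25,"ln":41,"mcd":14},"t":32,"tc":[66,76,64]}}
After op 7 (add /uzt/tc/3 75): {"hk":{"fk":[9,56,4],"loy":94,"n":[72,30],"o":{"dan":13,"ed":10,"tr":69},"wy":97},"sr":{"hyg":{"bbo":44,"c":50,"fnr":92,"z":7},"x":[33,55,58,47,64]},"sw":{"f":{"bl":26,"it":95,"m":96},"ke":[15,71,58,27],"q":[38,62,40,22,91],"sqa":{"vr":7,"x":27}},"uzt":{"jpr":{"ce":94,"ixm":11,"yfu":81},"qo":{"ey":25,"ln":41,"mcd":14},"t":32,"tc":[66,76,64,75]}}
After op 8 (add /sr/x/5 58): {"hk":{"fk":[9,56,4],"loy":94,"n":[72,30],"o":{"dan":13,"ed":10,"tr":69},"wy":97},"sr":{"hyg":{"bbo":44,"c":50,"fnr":92,"z":7},"x":[33,55,58,47,64,58]},"sw":{"f":{"bl":26,"it":95,"m":96},"ke":[15,71,58,27],"q":[38,62,40,22,91],"sqa":{"vr":7,"x":27}},"uzt":{"jpr":{"ce":94,"ixm":11,"yfu":81},"qo":{"ey":25,"ln":41,"mcd":14},"t":32,"tc":[66,76,64,75]}}
After op 9 (add /b 36): {"b":36,"hk":{"fk":[9,56,4],"loy":94,"n":[72,30],"o":{"dan":13,"ed":10,"tr":69},"wy":97},"sr":{"hyg":{"bbo":44,"c":50,"fnr":92,"z":7},"x":[33,55,58,47,64,58]},"sw":{"f":{"bl":26,"it":95,"m":96},"ke":[15,71,58,27],"q":[38,62,40,22,91],"sqa":{"vr":7,"x":27}},"uzt":{"jpr":{"ce":94,"ixm":11,"yfu":81},"qo":{"ey":25,"ln":41,"mcd":14},"t":32,"tc":[66,76,64,75]}}
After op 10 (replace /uzt 90): {"b":36,"hk":{"fk":[9,56,4],"loy":94,"n":[72,30],"o":{"dan":13,"ed":10,"tr":69},"wy":97},"sr":{"hyg":{"bbo":44,"c":50,"fnr":92,"z":7},"x":[33,55,58,47,64,58]},"sw":{"f":{"bl":26,"it":95,"m":96},"ke":[15,71,58,27],"q":[38,62,40,22,91],"sqa":{"vr":7,"x":27}},"uzt":90}
After op 11 (replace /b 20): {"b":20,"hk":{"fk":[9,56,4],"loy":94,"n":[72,30],"o":{"dan":13,"ed":10,"tr":69},"wy":97},"sr":{"hyg":{"bbo":44,"c":50,"fnr":92,"z":7},"x":[33,55,58,47,64,58]},"sw":{"f":{"bl":26,"it":95,"m":96},"ke":[15,71,58,27],"q":[38,62,40,22,91],"sqa":{"vr":7,"x":27}},"uzt":90}
After op 12 (replace /sr/hyg 39): {"b":20,"hk":{"fk":[9,56,4],"loy":94,"n":[72,30],"o":{"dan":13,"ed":10,"tr":69},"wy":97},"sr":{"hyg":39,"x":[33,55,58,47,64,58]},"sw":{"f":{"bl":26,"it":95,"m":96},"ke":[15,71,58,27],"q":[38,62,40,22,91],"sqa":{"vr":7,"x":27}},"uzt":90}
After op 13 (replace /sw/sqa 99): {"b":20,"hk":{"fk":[9,56,4],"loy":94,"n":[72,30],"o":{"dan":13,"ed":10,"tr":69},"wy":97},"sr":{"hyg":39,"x":[33,55,58,47,64,58]},"sw":{"f":{"bl":26,"it":95,"m":96},"ke":[15,71,58,27],"q":[38,62,40,22,91],"sqa":99},"uzt":90}

Answer: {"b":20,"hk":{"fk":[9,56,4],"loy":94,"n":[72,30],"o":{"dan":13,"ed":10,"tr":69},"wy":97},"sr":{"hyg":39,"x":[33,55,58,47,64,58]},"sw":{"f":{"bl":26,"it":95,"m":96},"ke":[15,71,58,27],"q":[38,62,40,22,91],"sqa":99},"uzt":90}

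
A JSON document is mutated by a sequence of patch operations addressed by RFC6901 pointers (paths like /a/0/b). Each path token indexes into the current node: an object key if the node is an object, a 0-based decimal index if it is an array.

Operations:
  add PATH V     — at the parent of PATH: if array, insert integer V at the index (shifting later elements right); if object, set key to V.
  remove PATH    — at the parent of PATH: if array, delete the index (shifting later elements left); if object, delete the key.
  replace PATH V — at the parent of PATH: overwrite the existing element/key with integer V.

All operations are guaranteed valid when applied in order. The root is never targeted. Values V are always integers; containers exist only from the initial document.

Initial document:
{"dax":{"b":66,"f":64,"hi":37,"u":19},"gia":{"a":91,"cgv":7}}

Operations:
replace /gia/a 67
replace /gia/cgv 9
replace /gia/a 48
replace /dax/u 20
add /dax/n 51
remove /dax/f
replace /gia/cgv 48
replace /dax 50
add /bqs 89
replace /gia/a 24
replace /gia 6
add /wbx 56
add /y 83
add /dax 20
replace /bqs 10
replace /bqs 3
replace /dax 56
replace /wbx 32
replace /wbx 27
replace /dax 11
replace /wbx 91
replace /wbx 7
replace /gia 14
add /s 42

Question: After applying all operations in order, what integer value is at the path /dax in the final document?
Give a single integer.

After op 1 (replace /gia/a 67): {"dax":{"b":66,"f":64,"hi":37,"u":19},"gia":{"a":67,"cgv":7}}
After op 2 (replace /gia/cgv 9): {"dax":{"b":66,"f":64,"hi":37,"u":19},"gia":{"a":67,"cgv":9}}
After op 3 (replace /gia/a 48): {"dax":{"b":66,"f":64,"hi":37,"u":19},"gia":{"a":48,"cgv":9}}
After op 4 (replace /dax/u 20): {"dax":{"b":66,"f":64,"hi":37,"u":20},"gia":{"a":48,"cgv":9}}
After op 5 (add /dax/n 51): {"dax":{"b":66,"f":64,"hi":37,"n":51,"u":20},"gia":{"a":48,"cgv":9}}
After op 6 (remove /dax/f): {"dax":{"b":66,"hi":37,"n":51,"u":20},"gia":{"a":48,"cgv":9}}
After op 7 (replace /gia/cgv 48): {"dax":{"b":66,"hi":37,"n":51,"u":20},"gia":{"a":48,"cgv":48}}
After op 8 (replace /dax 50): {"dax":50,"gia":{"a":48,"cgv":48}}
After op 9 (add /bqs 89): {"bqs":89,"dax":50,"gia":{"a":48,"cgv":48}}
After op 10 (replace /gia/a 24): {"bqs":89,"dax":50,"gia":{"a":24,"cgv":48}}
After op 11 (replace /gia 6): {"bqs":89,"dax":50,"gia":6}
After op 12 (add /wbx 56): {"bqs":89,"dax":50,"gia":6,"wbx":56}
After op 13 (add /y 83): {"bqs":89,"dax":50,"gia":6,"wbx":56,"y":83}
After op 14 (add /dax 20): {"bqs":89,"dax":20,"gia":6,"wbx":56,"y":83}
After op 15 (replace /bqs 10): {"bqs":10,"dax":20,"gia":6,"wbx":56,"y":83}
After op 16 (replace /bqs 3): {"bqs":3,"dax":20,"gia":6,"wbx":56,"y":83}
After op 17 (replace /dax 56): {"bqs":3,"dax":56,"gia":6,"wbx":56,"y":83}
After op 18 (replace /wbx 32): {"bqs":3,"dax":56,"gia":6,"wbx":32,"y":83}
After op 19 (replace /wbx 27): {"bqs":3,"dax":56,"gia":6,"wbx":27,"y":83}
After op 20 (replace /dax 11): {"bqs":3,"dax":11,"gia":6,"wbx":27,"y":83}
After op 21 (replace /wbx 91): {"bqs":3,"dax":11,"gia":6,"wbx":91,"y":83}
After op 22 (replace /wbx 7): {"bqs":3,"dax":11,"gia":6,"wbx":7,"y":83}
After op 23 (replace /gia 14): {"bqs":3,"dax":11,"gia":14,"wbx":7,"y":83}
After op 24 (add /s 42): {"bqs":3,"dax":11,"gia":14,"s":42,"wbx":7,"y":83}
Value at /dax: 11

Answer: 11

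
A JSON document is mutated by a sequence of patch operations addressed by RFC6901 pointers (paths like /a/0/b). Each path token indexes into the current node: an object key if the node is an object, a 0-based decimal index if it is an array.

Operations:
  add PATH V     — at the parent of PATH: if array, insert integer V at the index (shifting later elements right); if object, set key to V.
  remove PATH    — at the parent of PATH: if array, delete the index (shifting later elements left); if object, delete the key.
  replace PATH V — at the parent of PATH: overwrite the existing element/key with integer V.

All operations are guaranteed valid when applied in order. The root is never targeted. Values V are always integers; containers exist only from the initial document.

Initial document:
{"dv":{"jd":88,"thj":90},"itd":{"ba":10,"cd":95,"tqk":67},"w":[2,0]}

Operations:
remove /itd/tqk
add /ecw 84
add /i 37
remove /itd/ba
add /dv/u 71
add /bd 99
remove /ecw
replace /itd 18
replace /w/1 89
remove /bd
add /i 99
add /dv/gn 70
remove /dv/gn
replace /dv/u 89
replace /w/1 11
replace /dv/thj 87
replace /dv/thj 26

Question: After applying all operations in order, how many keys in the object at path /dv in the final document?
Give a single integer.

After op 1 (remove /itd/tqk): {"dv":{"jd":88,"thj":90},"itd":{"ba":10,"cd":95},"w":[2,0]}
After op 2 (add /ecw 84): {"dv":{"jd":88,"thj":90},"ecw":84,"itd":{"ba":10,"cd":95},"w":[2,0]}
After op 3 (add /i 37): {"dv":{"jd":88,"thj":90},"ecw":84,"i":37,"itd":{"ba":10,"cd":95},"w":[2,0]}
After op 4 (remove /itd/ba): {"dv":{"jd":88,"thj":90},"ecw":84,"i":37,"itd":{"cd":95},"w":[2,0]}
After op 5 (add /dv/u 71): {"dv":{"jd":88,"thj":90,"u":71},"ecw":84,"i":37,"itd":{"cd":95},"w":[2,0]}
After op 6 (add /bd 99): {"bd":99,"dv":{"jd":88,"thj":90,"u":71},"ecw":84,"i":37,"itd":{"cd":95},"w":[2,0]}
After op 7 (remove /ecw): {"bd":99,"dv":{"jd":88,"thj":90,"u":71},"i":37,"itd":{"cd":95},"w":[2,0]}
After op 8 (replace /itd 18): {"bd":99,"dv":{"jd":88,"thj":90,"u":71},"i":37,"itd":18,"w":[2,0]}
After op 9 (replace /w/1 89): {"bd":99,"dv":{"jd":88,"thj":90,"u":71},"i":37,"itd":18,"w":[2,89]}
After op 10 (remove /bd): {"dv":{"jd":88,"thj":90,"u":71},"i":37,"itd":18,"w":[2,89]}
After op 11 (add /i 99): {"dv":{"jd":88,"thj":90,"u":71},"i":99,"itd":18,"w":[2,89]}
After op 12 (add /dv/gn 70): {"dv":{"gn":70,"jd":88,"thj":90,"u":71},"i":99,"itd":18,"w":[2,89]}
After op 13 (remove /dv/gn): {"dv":{"jd":88,"thj":90,"u":71},"i":99,"itd":18,"w":[2,89]}
After op 14 (replace /dv/u 89): {"dv":{"jd":88,"thj":90,"u":89},"i":99,"itd":18,"w":[2,89]}
After op 15 (replace /w/1 11): {"dv":{"jd":88,"thj":90,"u":89},"i":99,"itd":18,"w":[2,11]}
After op 16 (replace /dv/thj 87): {"dv":{"jd":88,"thj":87,"u":89},"i":99,"itd":18,"w":[2,11]}
After op 17 (replace /dv/thj 26): {"dv":{"jd":88,"thj":26,"u":89},"i":99,"itd":18,"w":[2,11]}
Size at path /dv: 3

Answer: 3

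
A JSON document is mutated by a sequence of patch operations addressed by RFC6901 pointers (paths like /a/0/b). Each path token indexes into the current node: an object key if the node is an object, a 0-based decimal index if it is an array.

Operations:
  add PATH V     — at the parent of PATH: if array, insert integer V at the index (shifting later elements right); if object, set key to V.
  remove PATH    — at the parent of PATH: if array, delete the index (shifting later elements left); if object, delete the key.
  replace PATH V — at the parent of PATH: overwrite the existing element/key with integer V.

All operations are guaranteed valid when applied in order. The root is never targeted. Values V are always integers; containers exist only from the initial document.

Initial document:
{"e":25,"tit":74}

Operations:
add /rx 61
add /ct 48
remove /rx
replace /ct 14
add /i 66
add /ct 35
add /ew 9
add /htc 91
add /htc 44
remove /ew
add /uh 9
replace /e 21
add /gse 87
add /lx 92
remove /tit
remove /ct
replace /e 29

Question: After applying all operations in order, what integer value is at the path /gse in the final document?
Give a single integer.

After op 1 (add /rx 61): {"e":25,"rx":61,"tit":74}
After op 2 (add /ct 48): {"ct":48,"e":25,"rx":61,"tit":74}
After op 3 (remove /rx): {"ct":48,"e":25,"tit":74}
After op 4 (replace /ct 14): {"ct":14,"e":25,"tit":74}
After op 5 (add /i 66): {"ct":14,"e":25,"i":66,"tit":74}
After op 6 (add /ct 35): {"ct":35,"e":25,"i":66,"tit":74}
After op 7 (add /ew 9): {"ct":35,"e":25,"ew":9,"i":66,"tit":74}
After op 8 (add /htc 91): {"ct":35,"e":25,"ew":9,"htc":91,"i":66,"tit":74}
After op 9 (add /htc 44): {"ct":35,"e":25,"ew":9,"htc":44,"i":66,"tit":74}
After op 10 (remove /ew): {"ct":35,"e":25,"htc":44,"i":66,"tit":74}
After op 11 (add /uh 9): {"ct":35,"e":25,"htc":44,"i":66,"tit":74,"uh":9}
After op 12 (replace /e 21): {"ct":35,"e":21,"htc":44,"i":66,"tit":74,"uh":9}
After op 13 (add /gse 87): {"ct":35,"e":21,"gse":87,"htc":44,"i":66,"tit":74,"uh":9}
After op 14 (add /lx 92): {"ct":35,"e":21,"gse":87,"htc":44,"i":66,"lx":92,"tit":74,"uh":9}
After op 15 (remove /tit): {"ct":35,"e":21,"gse":87,"htc":44,"i":66,"lx":92,"uh":9}
After op 16 (remove /ct): {"e":21,"gse":87,"htc":44,"i":66,"lx":92,"uh":9}
After op 17 (replace /e 29): {"e":29,"gse":87,"htc":44,"i":66,"lx":92,"uh":9}
Value at /gse: 87

Answer: 87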